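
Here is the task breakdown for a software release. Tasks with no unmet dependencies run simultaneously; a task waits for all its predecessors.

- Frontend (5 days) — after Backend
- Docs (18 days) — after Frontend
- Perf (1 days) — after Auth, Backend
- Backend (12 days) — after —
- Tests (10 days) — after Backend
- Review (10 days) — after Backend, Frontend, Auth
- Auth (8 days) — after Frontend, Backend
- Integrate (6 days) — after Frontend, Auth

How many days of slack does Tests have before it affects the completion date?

Backend→Frontend→Auth→Review = 12+5+8+10 = 35 sets the makespan at 35 days.
Tests finishes as early as 22 and must finish by 35.
Float = 35 − 22 = 13.

13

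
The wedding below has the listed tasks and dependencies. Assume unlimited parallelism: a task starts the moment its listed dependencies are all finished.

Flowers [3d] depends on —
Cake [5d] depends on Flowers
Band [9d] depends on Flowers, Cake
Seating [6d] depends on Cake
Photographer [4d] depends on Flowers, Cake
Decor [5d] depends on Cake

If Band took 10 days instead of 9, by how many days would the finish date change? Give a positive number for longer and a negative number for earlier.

1

Baseline: Flowers→Cake→Band = 3+5+9 = 17 → 17 days.
Band lies on that path, so at 10 days the path becomes 18 days.
No other chain overtakes it, so the finish is 18 days.
Change in finish: 18 − 17 = +1 days.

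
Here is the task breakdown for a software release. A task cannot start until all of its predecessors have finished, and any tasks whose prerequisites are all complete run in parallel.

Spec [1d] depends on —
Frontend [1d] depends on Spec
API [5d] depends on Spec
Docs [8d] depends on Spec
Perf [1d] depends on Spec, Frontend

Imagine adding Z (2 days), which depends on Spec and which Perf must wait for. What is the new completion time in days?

Originally the schedule takes 9 days.
With Z inserted, Perf now waits for max(Spec, Frontend, Z).
New critical path: Spec→Docs = 1+8 = 9 ⇒ 9 days.

9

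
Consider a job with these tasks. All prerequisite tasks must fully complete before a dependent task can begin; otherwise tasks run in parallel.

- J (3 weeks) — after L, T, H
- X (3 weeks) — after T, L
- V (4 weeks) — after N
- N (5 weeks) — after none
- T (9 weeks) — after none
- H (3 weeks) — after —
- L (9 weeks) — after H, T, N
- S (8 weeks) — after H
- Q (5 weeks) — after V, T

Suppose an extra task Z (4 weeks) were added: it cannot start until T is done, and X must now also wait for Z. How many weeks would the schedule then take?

21

Originally the schedule takes 21 weeks.
With Z inserted, X now waits for max(T, L, Z).
New critical path: T→L→J = 9+9+3 = 21 ⇒ 21 weeks.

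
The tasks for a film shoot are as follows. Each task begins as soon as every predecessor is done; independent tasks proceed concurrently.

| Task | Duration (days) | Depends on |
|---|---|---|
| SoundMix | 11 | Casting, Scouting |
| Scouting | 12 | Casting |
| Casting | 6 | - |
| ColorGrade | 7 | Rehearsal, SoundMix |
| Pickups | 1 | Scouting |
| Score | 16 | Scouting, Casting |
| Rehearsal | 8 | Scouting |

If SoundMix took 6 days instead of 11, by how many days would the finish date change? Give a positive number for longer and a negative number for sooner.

As given, the longest chain is Casting→Scouting→SoundMix→ColorGrade = 6+12+11+7 = 36, so the finish is 36 days.
Since SoundMix is critical, the -5 change carries straight to that chain (now 31 days).
The binding chain switches to Casting→Scouting→Score = 6+12+16 = 34; finish 34 days.
Change in finish: 34 − 36 = -2 days.

-2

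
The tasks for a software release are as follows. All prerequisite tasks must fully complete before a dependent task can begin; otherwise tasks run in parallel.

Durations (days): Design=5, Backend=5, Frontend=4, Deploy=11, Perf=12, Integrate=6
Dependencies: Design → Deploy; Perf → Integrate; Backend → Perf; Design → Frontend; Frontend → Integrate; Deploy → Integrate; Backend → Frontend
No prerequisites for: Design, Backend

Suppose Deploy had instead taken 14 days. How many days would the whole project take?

Critical path before the change: Backend→Perf→Integrate = 5+12+6 = 23 giving 23 days.
Deploy has 1 day of float (longest path through it is 22).
New critical path: Design→Deploy→Integrate = 5+14+6 = 25 ⇒ 25 days.

25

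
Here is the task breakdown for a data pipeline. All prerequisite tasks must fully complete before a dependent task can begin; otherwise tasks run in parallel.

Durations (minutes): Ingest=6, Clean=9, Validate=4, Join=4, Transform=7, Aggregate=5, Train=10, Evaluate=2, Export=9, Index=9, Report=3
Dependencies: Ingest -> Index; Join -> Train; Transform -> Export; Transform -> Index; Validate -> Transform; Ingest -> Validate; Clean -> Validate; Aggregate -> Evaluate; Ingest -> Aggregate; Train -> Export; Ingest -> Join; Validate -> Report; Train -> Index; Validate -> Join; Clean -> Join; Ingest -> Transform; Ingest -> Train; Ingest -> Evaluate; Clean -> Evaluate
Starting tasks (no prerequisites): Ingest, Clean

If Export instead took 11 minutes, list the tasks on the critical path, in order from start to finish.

Baseline: Clean→Validate→Join→Train→Export = 9+4+4+10+9 = 36 → 36 minutes.
Since Export is critical, the +2 change carries straight to that chain (now 38 minutes).
No other chain overtakes it, so the finish is 38 minutes.

Clean, Validate, Join, Train, Export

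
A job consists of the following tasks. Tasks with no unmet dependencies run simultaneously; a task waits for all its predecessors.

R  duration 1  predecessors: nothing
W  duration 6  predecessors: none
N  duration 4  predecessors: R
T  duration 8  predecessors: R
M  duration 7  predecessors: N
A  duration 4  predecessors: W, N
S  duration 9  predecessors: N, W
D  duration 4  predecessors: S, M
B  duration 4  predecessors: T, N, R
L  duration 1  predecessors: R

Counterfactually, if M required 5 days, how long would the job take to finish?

19

Critical path before the change: W→S→D = 6+9+4 = 19 giving 19 days.
M has 3 days of float (longest path through it is 16).
No other chain overtakes it, so the finish is 19 days.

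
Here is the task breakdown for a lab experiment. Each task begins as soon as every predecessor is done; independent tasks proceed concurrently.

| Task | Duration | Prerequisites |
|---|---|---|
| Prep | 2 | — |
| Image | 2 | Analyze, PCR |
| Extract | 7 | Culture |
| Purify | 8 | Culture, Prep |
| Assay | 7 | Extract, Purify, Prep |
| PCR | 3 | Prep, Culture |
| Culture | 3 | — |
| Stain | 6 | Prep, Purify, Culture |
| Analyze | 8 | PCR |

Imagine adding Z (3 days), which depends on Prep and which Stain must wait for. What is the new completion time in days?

Originally the job takes 18 days.
With Z inserted, Stain now waits for max(Prep, Purify, Culture, Z).
New critical path: Culture→Purify→Assay = 3+8+7 = 18 ⇒ 18 days.

18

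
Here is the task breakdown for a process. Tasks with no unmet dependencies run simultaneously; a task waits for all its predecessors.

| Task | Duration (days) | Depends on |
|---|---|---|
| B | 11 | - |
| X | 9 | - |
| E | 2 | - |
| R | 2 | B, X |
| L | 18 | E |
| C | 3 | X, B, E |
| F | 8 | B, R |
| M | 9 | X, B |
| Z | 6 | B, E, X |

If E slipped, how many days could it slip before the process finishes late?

1

B→R→F = 11+2+8 = 21 sets the makespan at 21 days.
The longest chain containing E totals 20 days.
Float = 21 − 20 = 1.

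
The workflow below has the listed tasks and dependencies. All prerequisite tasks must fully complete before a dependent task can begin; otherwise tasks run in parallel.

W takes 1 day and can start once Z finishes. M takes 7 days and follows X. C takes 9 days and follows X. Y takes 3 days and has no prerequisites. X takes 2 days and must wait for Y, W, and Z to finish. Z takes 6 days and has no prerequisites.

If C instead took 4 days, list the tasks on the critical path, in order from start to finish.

Z, W, X, M

As given, the longest chain is Z→W→X→C = 6+1+2+9 = 18, so the finish is 18 days.
C lies on that path, so at 4 days the path becomes 13 days.
Now Z→W→X→M = 6+1+2+7 = 16 is longest, so the finish becomes 16 days.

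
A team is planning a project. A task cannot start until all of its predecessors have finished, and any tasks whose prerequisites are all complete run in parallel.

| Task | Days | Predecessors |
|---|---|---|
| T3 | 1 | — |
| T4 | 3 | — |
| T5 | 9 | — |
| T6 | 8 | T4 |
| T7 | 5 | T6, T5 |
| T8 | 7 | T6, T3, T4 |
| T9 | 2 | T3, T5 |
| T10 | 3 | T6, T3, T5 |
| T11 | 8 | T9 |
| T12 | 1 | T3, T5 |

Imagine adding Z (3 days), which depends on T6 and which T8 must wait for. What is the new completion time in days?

Originally the schedule takes 19 days.
With Z inserted, T8 now waits for max(T6, T3, T4, Z).
New critical path: T4→T6→Z→T8 = 3+8+3+7 = 21 ⇒ 21 days.

21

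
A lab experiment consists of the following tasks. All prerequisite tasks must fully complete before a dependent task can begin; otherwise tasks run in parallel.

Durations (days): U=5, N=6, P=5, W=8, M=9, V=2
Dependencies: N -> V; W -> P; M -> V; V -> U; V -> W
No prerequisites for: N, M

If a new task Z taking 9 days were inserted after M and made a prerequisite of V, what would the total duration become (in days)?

33

Originally the schedule takes 24 days.
With Z inserted, V now waits for max(N, M, Z).
New critical path: M→Z→V→W→P = 9+9+2+8+5 = 33 ⇒ 33 days.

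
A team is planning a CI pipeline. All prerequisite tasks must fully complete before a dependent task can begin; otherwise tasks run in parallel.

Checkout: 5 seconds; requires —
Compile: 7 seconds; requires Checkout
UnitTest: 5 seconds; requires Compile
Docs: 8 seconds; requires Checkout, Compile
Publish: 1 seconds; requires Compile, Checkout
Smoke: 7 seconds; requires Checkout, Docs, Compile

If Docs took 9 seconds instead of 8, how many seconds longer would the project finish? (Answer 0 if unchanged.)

1

Critical path before the change: Checkout→Compile→Docs→Smoke = 5+7+8+7 = 27 giving 27 seconds.
Since Docs is critical, the +1 change carries straight to that chain (now 28 seconds).
No other chain overtakes it, so the finish is 28 seconds.
Change in finish: 28 − 27 = +1 seconds.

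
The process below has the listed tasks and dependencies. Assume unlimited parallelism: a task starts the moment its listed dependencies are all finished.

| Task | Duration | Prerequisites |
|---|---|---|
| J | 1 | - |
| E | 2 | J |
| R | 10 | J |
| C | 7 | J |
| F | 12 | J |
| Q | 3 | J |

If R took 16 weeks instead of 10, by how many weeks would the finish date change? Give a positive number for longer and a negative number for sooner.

Baseline: J→F = 1+12 = 13 → 13 weeks.
R is off the critical path — its longest chain is 11 weeks, giving 2 of slack.
New critical path: J→R = 1+16 = 17 ⇒ 17 weeks.
Change in finish: 17 − 13 = +4 weeks.

4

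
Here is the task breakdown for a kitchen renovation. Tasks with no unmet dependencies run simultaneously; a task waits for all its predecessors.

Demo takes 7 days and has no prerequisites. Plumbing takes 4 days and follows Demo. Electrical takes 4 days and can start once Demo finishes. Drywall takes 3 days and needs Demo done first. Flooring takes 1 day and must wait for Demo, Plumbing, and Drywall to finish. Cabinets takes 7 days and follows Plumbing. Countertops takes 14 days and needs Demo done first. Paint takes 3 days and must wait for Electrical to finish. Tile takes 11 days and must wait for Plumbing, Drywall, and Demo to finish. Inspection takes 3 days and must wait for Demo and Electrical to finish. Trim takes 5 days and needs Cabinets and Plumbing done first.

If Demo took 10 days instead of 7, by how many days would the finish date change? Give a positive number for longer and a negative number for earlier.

3

Baseline: Demo→Plumbing→Cabinets→Trim = 7+4+7+5 = 23 → 23 days.
Since Demo is critical, the +3 change carries straight to that chain (now 26 days).
No other chain overtakes it, so the finish is 26 days.
Change in finish: 26 − 23 = +3 days.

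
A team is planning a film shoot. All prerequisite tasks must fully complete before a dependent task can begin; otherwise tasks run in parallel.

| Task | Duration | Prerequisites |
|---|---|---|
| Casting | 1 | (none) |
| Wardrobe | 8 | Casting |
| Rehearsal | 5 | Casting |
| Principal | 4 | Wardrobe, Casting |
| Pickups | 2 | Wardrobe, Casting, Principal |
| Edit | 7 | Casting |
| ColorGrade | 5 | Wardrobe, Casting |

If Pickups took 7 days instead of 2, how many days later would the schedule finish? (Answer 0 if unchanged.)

5

The binding path is Casting→Wardrobe→Principal→Pickups = 1+8+4+2 = 15; finish at 15 days.
Pickups is on the critical path; changing it to 7 makes that path 20 days.
The critical path is still Casting→Wardrobe→Principal→Pickups; finish is now 20 days.
Change in finish: 20 − 15 = +5 days.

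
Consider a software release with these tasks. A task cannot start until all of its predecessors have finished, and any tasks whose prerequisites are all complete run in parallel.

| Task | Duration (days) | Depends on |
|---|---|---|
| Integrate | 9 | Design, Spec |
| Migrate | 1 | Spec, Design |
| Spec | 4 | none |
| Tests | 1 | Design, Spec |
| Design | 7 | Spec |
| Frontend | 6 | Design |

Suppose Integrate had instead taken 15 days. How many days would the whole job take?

As given, the longest chain is Spec→Design→Integrate = 4+7+9 = 20, so the finish is 20 days.
Since Integrate is critical, the +6 change carries straight to that chain (now 26 days).
The critical path is still Spec→Design→Integrate; finish is now 26 days.

26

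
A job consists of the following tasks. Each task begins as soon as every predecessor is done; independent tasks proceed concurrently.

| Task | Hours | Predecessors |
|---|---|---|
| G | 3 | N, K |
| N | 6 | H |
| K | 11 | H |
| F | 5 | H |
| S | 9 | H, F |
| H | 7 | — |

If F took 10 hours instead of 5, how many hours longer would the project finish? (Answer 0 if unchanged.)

As given, the longest chain is H→F→S = 7+5+9 = 21, so the finish is 21 hours.
F lies on that path, so at 10 hours the path becomes 26 hours.
No other chain overtakes it, so the finish is 26 hours.
Change in finish: 26 − 21 = +5 hours.

5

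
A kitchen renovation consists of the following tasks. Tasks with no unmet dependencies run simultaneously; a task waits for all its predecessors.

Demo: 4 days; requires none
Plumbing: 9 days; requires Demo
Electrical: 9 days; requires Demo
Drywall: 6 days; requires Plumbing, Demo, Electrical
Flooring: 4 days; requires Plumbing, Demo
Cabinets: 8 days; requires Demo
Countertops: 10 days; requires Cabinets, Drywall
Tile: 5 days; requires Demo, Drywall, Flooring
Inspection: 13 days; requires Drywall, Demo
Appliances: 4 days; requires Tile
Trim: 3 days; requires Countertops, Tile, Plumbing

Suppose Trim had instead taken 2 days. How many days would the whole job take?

32

As given, the longest chain is Demo→Plumbing→Drywall→Countertops→Trim = 4+9+6+10+3 = 32, so the finish is 32 days.
Trim is on the critical path; changing it to 2 makes that path 31 days.
The binding chain switches to Demo→Plumbing→Drywall→Inspection = 4+9+6+13 = 32; finish 32 days.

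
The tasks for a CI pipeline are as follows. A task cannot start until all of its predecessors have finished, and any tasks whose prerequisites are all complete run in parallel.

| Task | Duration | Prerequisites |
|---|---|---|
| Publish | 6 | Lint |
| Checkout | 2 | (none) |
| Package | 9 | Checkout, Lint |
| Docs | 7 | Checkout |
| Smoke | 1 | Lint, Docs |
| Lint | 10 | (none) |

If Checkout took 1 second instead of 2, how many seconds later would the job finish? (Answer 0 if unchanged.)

0

As given, the longest chain is Lint→Package = 10+9 = 19, so the finish is 19 seconds.
Checkout is off the critical path — its longest chain is 11 seconds, giving 8 of slack.
No other chain overtakes it, so the finish is 19 seconds.
Change in finish: 19 − 19 = +0 seconds.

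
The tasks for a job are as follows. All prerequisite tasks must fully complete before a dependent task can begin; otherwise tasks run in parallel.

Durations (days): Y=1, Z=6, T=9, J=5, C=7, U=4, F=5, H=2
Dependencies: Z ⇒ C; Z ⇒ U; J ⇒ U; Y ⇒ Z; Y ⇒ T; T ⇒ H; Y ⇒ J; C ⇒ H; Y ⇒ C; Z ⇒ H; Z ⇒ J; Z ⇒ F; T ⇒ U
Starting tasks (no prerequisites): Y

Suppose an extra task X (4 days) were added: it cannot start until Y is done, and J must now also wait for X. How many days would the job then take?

Originally the job takes 16 days.
With X inserted, J now waits for max(Z, Y, X).
New critical path: Y→Z→J→U = 1+6+5+4 = 16 ⇒ 16 days.

16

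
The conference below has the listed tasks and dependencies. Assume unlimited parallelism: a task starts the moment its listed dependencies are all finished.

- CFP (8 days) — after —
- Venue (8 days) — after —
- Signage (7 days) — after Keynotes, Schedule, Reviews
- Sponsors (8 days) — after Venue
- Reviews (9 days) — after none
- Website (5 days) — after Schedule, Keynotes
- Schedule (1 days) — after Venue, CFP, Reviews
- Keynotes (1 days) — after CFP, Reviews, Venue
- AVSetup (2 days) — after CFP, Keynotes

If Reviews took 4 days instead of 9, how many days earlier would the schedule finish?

Actual critical path: Reviews→Schedule→Signage = 9+1+7 = 17 ⇒ 17 days.
Reviews is on the critical path; changing it to 4 makes that path 12 days.
New critical path: Venue→Schedule→Signage = 8+1+7 = 16 ⇒ 16 days.
Change in finish: 16 − 17 = -1 days.

1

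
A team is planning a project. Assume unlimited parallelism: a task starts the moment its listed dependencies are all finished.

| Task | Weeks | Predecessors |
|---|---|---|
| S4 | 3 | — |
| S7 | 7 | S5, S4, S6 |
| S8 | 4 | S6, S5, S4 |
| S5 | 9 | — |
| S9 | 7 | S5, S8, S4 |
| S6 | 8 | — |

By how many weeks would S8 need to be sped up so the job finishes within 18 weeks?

Current finish: 20 weeks; target: 18.
S8 is on every critical path, so each week cut from S8 cuts the finish by one (this holds down to a finish of 17).
Need 20 − 18 = 2 weeks off S8 → S8 becomes 2 weeks, finish becomes 18.

2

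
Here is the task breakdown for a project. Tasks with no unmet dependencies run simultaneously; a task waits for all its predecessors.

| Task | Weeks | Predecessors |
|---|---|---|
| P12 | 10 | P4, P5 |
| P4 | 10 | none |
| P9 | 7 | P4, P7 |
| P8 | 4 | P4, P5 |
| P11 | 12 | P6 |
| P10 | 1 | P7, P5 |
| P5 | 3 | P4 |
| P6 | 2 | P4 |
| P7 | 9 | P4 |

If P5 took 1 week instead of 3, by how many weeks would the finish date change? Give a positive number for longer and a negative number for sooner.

0

Critical path before the change: P4→P7→P9 = 10+9+7 = 26 giving 26 weeks.
P5 has 3 weeks of float (longest path through it is 23).
That remains the longest chain; total 26 weeks.
Change in finish: 26 − 26 = +0 weeks.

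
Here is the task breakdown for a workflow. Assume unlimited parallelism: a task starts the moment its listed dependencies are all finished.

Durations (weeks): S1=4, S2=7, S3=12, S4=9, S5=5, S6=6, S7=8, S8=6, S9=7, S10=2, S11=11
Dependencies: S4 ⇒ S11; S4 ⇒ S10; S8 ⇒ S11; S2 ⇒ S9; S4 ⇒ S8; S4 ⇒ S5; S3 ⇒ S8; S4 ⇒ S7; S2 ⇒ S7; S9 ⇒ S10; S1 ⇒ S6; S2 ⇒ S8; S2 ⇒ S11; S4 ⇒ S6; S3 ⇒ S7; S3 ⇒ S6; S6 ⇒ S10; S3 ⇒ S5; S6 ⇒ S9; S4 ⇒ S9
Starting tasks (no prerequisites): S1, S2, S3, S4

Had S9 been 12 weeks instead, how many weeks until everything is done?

Critical path before the change: S3→S8→S11 = 12+6+11 = 29 giving 29 weeks.
The longest path through S9 is only 27 weeks, so S9 has float 2.
The binding chain switches to S3→S6→S9→S10 = 12+6+12+2 = 32; finish 32 weeks.

32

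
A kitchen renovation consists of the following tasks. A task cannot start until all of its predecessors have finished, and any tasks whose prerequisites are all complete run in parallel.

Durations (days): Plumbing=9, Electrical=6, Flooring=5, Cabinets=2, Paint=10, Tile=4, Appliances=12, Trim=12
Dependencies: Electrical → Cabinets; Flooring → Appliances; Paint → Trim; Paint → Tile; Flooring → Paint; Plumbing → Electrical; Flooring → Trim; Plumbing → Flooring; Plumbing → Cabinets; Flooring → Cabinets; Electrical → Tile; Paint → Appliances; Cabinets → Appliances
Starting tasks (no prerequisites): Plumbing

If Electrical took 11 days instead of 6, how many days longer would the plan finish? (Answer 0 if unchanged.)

Baseline: Plumbing→Flooring→Paint→Appliances = 9+5+10+12 = 36 → 36 days.
Electrical has 7 days of float (longest path through it is 29).
No other chain overtakes it, so the finish is 36 days.
Change in finish: 36 − 36 = +0 days.

0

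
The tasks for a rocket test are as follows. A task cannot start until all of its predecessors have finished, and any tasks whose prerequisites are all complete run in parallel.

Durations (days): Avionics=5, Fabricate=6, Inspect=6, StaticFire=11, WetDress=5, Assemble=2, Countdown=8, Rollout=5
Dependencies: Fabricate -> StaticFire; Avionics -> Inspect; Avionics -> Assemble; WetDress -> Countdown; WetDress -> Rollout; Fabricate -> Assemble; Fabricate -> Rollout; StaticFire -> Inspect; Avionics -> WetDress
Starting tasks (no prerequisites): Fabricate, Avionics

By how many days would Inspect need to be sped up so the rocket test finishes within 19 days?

Current finish: 23 days; target: 19.
Inspect is on every critical path, so each day cut from Inspect cuts the finish by one (this holds down to a finish of 18).
Need 23 − 19 = 4 days off Inspect → Inspect becomes 2 days, finish becomes 19.

4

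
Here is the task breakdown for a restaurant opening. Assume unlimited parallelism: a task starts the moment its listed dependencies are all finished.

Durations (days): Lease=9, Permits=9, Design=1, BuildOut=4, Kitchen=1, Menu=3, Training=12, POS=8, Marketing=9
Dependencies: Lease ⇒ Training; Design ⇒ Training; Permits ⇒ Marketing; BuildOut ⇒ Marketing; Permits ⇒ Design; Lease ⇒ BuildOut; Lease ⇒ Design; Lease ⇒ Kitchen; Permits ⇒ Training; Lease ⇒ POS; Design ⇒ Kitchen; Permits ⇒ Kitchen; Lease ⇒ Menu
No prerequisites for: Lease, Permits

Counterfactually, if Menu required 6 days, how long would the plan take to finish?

Baseline: Lease→Design→Training = 9+1+12 = 22 → 22 days.
Menu has 10 days of float (longest path through it is 12).
That remains the longest chain; total 22 days.

22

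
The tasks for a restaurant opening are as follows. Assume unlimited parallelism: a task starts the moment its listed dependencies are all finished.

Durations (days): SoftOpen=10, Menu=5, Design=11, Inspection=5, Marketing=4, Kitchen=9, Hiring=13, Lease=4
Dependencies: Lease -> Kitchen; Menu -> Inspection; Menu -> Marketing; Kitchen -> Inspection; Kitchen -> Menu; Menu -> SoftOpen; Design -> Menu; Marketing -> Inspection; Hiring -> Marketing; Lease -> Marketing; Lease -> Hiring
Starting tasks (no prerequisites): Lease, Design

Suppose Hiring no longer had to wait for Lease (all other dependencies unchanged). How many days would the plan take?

28

With the dependency in place, Lease→Kitchen→Menu→SoftOpen = 4+9+5+10 = 28 sets the finish at 28 days.
Without Lease→Hiring, Hiring's earliest start moves from 4 to 0.
After: Lease→Kitchen→Menu→SoftOpen = 4+9+5+10 = 28 → 28 days.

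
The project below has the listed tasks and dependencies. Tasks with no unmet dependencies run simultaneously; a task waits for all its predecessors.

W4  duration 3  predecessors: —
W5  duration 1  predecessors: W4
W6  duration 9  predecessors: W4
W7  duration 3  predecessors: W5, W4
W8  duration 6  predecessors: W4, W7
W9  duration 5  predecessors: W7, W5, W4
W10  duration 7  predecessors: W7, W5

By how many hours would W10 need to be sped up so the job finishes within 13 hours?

1

Current finish: 14 hours; target: 13.
W10 is on every critical path, so each hour cut from W10 cuts the finish by one (this holds down to a finish of 13).
Need 14 − 13 = 1 hour off W10 → W10 becomes 6 hours, finish becomes 13.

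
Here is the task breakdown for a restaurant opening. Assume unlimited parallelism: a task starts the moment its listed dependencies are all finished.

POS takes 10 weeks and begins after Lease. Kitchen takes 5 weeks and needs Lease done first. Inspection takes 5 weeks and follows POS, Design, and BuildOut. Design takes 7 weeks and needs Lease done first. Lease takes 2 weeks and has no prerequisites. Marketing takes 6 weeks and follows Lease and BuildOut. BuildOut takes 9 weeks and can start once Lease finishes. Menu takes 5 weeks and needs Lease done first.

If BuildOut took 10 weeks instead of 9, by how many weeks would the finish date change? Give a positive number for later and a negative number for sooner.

Critical path before the change: Lease→BuildOut→Marketing = 2+9+6 = 17 giving 17 weeks.
Since BuildOut is critical, the +1 change carries straight to that chain (now 18 weeks).
No other chain overtakes it, so the finish is 18 weeks.
Change in finish: 18 − 17 = +1 weeks.

1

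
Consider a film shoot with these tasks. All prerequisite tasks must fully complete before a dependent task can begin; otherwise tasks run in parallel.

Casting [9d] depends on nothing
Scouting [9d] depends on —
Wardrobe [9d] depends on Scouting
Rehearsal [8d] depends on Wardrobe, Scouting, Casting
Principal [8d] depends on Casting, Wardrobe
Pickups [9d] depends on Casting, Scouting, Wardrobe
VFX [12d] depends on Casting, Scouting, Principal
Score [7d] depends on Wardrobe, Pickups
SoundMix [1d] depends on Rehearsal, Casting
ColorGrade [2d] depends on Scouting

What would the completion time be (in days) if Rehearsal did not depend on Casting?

38

Original critical path: Scouting→Wardrobe→Principal→VFX = 9+9+8+12 = 38 ⇒ 38 days.
Dropping Casting→Rehearsal doesn't change Rehearsal's earliest start (18); another predecessor still binds.
New critical path: Scouting→Wardrobe→Principal→VFX = 9+9+8+12 = 38 ⇒ 38 days.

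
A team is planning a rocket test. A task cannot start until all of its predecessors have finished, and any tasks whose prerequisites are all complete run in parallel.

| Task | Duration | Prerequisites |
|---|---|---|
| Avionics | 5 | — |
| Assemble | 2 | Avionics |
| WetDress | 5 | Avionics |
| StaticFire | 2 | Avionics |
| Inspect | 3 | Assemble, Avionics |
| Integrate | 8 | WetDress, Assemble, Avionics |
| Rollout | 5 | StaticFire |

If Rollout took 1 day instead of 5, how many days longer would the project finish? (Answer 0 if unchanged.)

0

Critical path before the change: Avionics→WetDress→Integrate = 5+5+8 = 18 giving 18 days.
Rollout is off the critical path — its longest chain is 12 days, giving 6 of slack.
No other chain overtakes it, so the finish is 18 days.
Change in finish: 18 − 18 = +0 days.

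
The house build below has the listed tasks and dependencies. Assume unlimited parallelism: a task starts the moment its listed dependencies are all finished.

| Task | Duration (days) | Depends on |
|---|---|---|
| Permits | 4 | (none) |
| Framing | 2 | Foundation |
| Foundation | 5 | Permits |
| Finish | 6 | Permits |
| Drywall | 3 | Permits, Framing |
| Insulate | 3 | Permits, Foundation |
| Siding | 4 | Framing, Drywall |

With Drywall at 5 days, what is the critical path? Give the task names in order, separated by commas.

Actual critical path: Permits→Foundation→Framing→Drywall→Siding = 4+5+2+3+4 = 18 ⇒ 18 days.
Since Drywall is critical, the +2 change carries straight to that chain (now 20 days).
No other chain overtakes it, so the finish is 20 days.

Permits, Foundation, Framing, Drywall, Siding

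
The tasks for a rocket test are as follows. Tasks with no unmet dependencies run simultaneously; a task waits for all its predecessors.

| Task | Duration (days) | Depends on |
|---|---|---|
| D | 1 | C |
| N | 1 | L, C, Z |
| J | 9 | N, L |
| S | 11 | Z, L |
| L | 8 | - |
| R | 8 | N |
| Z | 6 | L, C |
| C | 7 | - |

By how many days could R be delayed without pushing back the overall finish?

The longest chain is L→Z→S = 8+6+11 = 25; overall finish 25 days.
Longest path through R: 23 days (earliest finish 23, latest finish 25).
Float = 25 − 23 = 2.

2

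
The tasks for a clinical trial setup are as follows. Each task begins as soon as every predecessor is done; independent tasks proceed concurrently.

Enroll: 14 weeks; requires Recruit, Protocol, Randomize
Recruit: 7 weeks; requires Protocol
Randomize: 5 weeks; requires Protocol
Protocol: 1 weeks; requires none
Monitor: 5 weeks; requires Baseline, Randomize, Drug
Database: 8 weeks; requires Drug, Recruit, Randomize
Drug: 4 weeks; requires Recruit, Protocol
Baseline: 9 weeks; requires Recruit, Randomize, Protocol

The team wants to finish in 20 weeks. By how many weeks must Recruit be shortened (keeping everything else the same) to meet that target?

2

Current finish: 22 weeks; target: 20.
Recruit is on every critical path, so each week cut from Recruit cuts the finish by one (this holds down to a finish of 20).
Need 22 − 20 = 2 weeks off Recruit → Recruit becomes 5 weeks, finish becomes 20.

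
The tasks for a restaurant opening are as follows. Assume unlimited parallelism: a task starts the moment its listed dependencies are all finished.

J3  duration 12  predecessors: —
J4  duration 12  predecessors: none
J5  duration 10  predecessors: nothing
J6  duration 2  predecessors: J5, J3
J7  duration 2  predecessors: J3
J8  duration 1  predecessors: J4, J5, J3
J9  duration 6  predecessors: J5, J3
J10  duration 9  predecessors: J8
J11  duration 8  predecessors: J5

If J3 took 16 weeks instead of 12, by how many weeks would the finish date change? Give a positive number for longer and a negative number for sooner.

4

Baseline: J3→J8→J10 = 12+1+9 = 22 → 22 weeks.
Since J3 is critical, the +4 change carries straight to that chain (now 26 weeks).
No other chain overtakes it, so the finish is 26 weeks.
Change in finish: 26 − 22 = +4 weeks.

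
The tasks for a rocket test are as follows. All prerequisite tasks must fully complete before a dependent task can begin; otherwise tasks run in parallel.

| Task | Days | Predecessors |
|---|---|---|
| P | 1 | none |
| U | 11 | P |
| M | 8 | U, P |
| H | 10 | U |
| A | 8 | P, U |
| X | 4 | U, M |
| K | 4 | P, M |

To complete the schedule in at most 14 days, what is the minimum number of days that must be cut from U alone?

Current finish: 24 days; target: 14.
U is on every critical path, so each day cut from U cuts the finish by one (this holds down to a finish of 14).
Need 24 − 14 = 10 days off U → U becomes 1 day, finish becomes 14.

10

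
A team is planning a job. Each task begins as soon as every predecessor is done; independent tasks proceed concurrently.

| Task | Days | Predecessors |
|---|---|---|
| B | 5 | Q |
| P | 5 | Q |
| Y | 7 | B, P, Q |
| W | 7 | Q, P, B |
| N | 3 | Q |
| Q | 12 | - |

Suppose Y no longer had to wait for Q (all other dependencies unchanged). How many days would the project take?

24

With the dependency in place, Q→B→W = 12+5+7 = 24 sets the finish at 24 days.
Dropping Q→Y doesn't change Y's earliest start (17); another predecessor still binds.
The longest chain is now Q→B→W = 12+5+7 = 24, so the project takes 24 days.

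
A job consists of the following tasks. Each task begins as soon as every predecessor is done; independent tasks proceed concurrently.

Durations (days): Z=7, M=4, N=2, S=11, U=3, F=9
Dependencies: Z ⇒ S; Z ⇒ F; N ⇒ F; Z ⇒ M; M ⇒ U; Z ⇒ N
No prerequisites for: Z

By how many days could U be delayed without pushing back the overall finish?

4

The longest chain is Z→N→F = 7+2+9 = 18; overall finish 18 days.
Longest path through U: 14 days (earliest finish 14, latest finish 18).
Slack of U = 15 − 11 = 4 days.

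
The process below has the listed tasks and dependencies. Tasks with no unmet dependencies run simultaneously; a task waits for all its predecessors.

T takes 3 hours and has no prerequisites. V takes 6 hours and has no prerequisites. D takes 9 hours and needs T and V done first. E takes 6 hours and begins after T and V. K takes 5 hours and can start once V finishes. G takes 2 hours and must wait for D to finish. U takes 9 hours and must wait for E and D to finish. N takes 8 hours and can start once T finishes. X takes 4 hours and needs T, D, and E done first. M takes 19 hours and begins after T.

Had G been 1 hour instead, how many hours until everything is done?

24

Baseline: V→D→U = 6+9+9 = 24 → 24 hours.
G has 7 hours of float (longest path through it is 17).
That remains the longest chain; total 24 hours.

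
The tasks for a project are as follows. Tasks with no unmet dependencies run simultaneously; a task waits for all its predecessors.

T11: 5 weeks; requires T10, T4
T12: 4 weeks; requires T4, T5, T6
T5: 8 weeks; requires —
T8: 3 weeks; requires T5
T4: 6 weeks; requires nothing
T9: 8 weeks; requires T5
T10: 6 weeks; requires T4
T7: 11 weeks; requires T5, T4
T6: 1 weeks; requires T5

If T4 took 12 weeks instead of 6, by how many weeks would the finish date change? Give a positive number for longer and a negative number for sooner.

The binding path is T5→T7 = 8+11 = 19; finish at 19 weeks.
T4 has 2 weeks of float (longest path through it is 17).
The binding chain switches to T4→T7 = 12+11 = 23; finish 23 weeks.
Change in finish: 23 − 19 = +4 weeks.

4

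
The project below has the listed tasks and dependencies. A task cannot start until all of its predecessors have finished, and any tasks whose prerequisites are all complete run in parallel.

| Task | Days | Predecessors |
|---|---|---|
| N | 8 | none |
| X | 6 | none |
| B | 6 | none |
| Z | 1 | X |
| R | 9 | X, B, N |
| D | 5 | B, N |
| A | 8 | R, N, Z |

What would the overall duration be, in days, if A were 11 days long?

28

As given, the longest chain is N→R→A = 8+9+8 = 25, so the finish is 25 days.
A is on the critical path; changing it to 11 makes that path 28 days.
The critical path is still N→R→A; finish is now 28 days.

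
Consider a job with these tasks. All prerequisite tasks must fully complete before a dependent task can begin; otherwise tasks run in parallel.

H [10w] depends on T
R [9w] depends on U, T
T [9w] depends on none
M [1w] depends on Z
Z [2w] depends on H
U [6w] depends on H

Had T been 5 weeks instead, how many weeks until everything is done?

Baseline: T→H→U→R = 9+10+6+9 = 34 → 34 weeks.
T is on the critical path; changing it to 5 makes that path 30 weeks.
That remains the longest chain; total 30 weeks.

30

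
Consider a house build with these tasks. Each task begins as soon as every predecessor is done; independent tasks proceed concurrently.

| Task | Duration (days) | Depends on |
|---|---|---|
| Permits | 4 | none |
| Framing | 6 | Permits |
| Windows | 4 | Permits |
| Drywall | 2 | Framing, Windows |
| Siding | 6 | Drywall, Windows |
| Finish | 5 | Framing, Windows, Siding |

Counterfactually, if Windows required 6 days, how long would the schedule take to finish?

Critical path before the change: Permits→Framing→Drywall→Siding→Finish = 4+6+2+6+5 = 23 giving 23 days.
Windows has 2 days of float (longest path through it is 21).
That remains the longest chain; total 23 days.

23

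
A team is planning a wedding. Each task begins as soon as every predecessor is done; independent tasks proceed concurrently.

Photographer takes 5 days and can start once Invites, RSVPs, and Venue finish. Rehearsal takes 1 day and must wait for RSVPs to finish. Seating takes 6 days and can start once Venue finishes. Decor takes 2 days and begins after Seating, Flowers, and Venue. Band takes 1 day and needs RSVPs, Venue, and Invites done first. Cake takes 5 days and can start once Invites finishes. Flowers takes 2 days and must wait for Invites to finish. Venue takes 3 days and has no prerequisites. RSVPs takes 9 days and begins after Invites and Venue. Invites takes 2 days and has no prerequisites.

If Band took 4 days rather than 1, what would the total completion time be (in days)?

Critical path before the change: Venue→RSVPs→Photographer = 3+9+5 = 17 giving 17 days.
Band has 4 days of float (longest path through it is 13).
That remains the longest chain; total 17 days.

17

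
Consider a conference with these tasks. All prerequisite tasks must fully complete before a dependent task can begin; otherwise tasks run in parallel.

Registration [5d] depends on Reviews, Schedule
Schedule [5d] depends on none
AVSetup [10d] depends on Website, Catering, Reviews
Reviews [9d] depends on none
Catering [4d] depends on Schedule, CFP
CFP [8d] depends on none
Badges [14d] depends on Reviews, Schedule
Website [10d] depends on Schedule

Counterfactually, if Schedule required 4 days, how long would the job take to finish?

Baseline: Schedule→Website→AVSetup = 5+10+10 = 25 → 25 days.
Schedule lies on that path, so at 4 days the path becomes 24 days.
No other chain overtakes it, so the finish is 24 days.

24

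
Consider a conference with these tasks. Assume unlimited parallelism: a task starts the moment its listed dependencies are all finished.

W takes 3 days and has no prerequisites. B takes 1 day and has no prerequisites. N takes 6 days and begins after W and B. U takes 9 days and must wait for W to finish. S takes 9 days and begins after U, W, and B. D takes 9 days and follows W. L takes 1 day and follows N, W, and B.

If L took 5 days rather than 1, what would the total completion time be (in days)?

Actual critical path: W→U→S = 3+9+9 = 21 ⇒ 21 days.
L has 11 days of float (longest path through it is 10).
No other chain overtakes it, so the finish is 21 days.

21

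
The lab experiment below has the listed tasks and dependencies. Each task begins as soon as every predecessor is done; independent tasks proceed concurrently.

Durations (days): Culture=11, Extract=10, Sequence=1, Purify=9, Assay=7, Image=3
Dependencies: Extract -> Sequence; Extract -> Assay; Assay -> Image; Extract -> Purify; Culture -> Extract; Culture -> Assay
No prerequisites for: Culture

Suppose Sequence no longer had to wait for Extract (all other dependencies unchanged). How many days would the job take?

Before: longest chain Culture→Extract→Assay→Image = 11+10+7+3 = 31, finish 31.
Without Extract→Sequence, Sequence's earliest start moves from 21 to 0.
After: Culture→Extract→Assay→Image = 11+10+7+3 = 31 → 31 days.

31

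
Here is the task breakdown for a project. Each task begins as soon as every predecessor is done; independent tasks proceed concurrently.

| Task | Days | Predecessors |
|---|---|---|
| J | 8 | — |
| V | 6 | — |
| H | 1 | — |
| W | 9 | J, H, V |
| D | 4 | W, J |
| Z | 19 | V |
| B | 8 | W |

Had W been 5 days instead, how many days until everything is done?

Baseline: J→W→B = 8+9+8 = 25 → 25 days.
W lies on that path, so at 5 days the path becomes 21 days.
The binding chain switches to V→Z = 6+19 = 25; finish 25 days.

25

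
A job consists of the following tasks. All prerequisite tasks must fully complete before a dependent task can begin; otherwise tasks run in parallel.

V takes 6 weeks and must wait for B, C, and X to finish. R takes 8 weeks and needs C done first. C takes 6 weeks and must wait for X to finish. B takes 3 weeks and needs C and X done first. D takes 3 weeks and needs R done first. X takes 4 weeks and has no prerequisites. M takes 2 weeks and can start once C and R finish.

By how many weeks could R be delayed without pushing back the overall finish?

Critical path: X→C→R→D = 4+6+8+3 = 21, so the finish is 21 weeks.
The longest chain containing R totals 21 weeks.
Float = 21 − 21 = 0.

0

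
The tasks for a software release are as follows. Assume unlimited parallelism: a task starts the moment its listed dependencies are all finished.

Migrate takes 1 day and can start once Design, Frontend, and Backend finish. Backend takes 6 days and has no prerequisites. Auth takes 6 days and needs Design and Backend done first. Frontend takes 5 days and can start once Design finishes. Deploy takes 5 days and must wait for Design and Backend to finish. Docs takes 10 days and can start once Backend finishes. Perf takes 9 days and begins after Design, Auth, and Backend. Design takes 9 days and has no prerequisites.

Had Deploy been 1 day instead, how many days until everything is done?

24

The binding path is Design→Auth→Perf = 9+6+9 = 24; finish at 24 days.
Deploy has 10 days of float (longest path through it is 14).
The critical path is still Design→Auth→Perf; finish is now 24 days.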